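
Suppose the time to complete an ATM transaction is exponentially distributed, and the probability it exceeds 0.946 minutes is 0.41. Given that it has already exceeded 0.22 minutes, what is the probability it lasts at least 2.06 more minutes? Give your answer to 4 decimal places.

0.1435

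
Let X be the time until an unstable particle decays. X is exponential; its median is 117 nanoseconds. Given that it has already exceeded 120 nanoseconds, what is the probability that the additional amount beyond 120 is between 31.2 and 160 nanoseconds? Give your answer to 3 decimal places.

0.444

For an exponential, median = ln(2)/λ, so λ = ln 2 / 117 = 0.00592433 per nanosecond.
Memoryless: the residual past 120 is again Exp(λ).
P(31.2 < residual < 160) = e^(−λ·31.2) − e^(−λ·160) = 0.83124 − 0.38756 ≈ 0.444.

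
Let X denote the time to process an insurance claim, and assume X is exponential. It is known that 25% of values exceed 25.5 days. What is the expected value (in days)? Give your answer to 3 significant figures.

18.4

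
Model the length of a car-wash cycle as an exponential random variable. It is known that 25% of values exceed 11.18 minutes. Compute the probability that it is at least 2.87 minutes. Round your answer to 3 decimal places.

0.701

e^(−λ·11.18) = 0.25 ⇒ λ = −ln(0.25)/11.18 = 0.123998.
P(X > 2.87) = e^(−0.123998·2.87) = e^(−0.35587) ≈ 0.701.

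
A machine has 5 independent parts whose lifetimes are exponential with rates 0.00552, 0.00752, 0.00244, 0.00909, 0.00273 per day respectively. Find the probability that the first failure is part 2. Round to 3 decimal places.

The time to first failure is exponential with rate Σλ = 0.00552 + 0.00752 + 0.00244 + 0.00909 + 0.00273 = 0.0273.
P(part 2 first) = λ_2/Σλ = 0.00752/0.0273 ≈ 0.275.

0.275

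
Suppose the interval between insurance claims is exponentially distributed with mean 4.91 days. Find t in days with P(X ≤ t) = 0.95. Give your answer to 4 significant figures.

The rate is λ = 1/4.91 = 0.203666 per day.
Set 1 − e^(−λt) = 0.95, so t = −ln(0.05)/λ = 2.9957/0.203666 ≈ 14.709 days.

14.71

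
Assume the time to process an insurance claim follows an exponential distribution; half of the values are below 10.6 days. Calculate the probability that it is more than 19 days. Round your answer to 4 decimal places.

For an exponential, median = ln(2)/λ, so λ = ln 2 / 10.6 = 0.0653912 per day.
P(X > 19) = e^(−λ·19) = e^(−1.2424) ≈ 0.2887.

0.2887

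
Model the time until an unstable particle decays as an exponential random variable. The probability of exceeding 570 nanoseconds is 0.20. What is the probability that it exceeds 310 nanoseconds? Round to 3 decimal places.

e^(−λ·570) = 0.20 ⇒ λ = −ln(0.20)/570 = 0.00282358.
P(X > 310) = e^(−0.00282358·310) = e^(−0.87531) ≈ 0.417.

0.417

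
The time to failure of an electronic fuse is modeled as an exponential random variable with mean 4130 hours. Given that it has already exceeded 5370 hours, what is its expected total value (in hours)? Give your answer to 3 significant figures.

9500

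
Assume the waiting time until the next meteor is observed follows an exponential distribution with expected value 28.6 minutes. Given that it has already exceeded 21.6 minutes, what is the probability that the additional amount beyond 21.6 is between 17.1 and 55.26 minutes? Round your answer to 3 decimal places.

The rate is λ = 1/28.6 = 0.034965 per minute.
Memoryless: the residual past 21.6 is again Exp(λ).
P(17.1 < residual < 55.26) = e^(−λ·17.1) − e^(−λ·55.26) = 0.54996 − 0.14483 ≈ 0.405.

0.405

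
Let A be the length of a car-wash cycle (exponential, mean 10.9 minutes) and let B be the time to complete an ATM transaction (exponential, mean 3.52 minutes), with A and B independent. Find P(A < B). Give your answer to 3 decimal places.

0.244

λ_1 = 1/10.9 = 0.0917431, λ_2 = 1/3.52 = 0.284091.
For independent exponentials, P(A < B) = λ_1/(λ_1+λ_2) = 0.0917431/0.375834 ≈ 0.244.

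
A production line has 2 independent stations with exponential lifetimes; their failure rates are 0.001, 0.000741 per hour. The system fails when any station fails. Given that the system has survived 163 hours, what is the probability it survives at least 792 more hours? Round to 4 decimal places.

Time to first failure ~ Exp(Σλ) with Σλ = 0.001741.
By memorylessness, P(T > 163+792 | T > 163) = P(T > 792) = e^(−0.001741·792) ≈ 0.2519.

0.2519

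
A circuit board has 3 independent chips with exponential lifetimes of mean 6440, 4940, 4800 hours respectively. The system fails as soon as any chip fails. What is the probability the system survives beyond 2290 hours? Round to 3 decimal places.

0.274

The first failure time is exponential with rate Σλ_i = 1/6440 + 1/4940 + 1/4800 = 0.000566042 per hour.
P(min > 2290) = e^(−0.000566042·2290) = e^(−1.2962) ≈ 0.274.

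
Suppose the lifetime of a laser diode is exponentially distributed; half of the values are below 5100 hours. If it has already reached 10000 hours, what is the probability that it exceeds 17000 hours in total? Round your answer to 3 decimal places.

0.386

For an exponential, median = ln(2)/λ, so λ = ln 2 / 5100 = 0.000135911 per hour.
By the memoryless property, P(X > 10000+7000 | X > 10000) = P(X > 7000).
P(X > 7000) = e^(−0.95138) ≈ 0.386.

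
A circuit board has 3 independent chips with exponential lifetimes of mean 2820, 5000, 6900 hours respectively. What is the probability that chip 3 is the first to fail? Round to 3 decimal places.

0.207

Rates: λ_i = 1/mean_i → 0.00035461, 0.0002, 0.000144928; Σλ = 0.000699537.
P(chip 3 first) = λ_3/Σλ = 0.000144928/0.000699537 ≈ 0.207.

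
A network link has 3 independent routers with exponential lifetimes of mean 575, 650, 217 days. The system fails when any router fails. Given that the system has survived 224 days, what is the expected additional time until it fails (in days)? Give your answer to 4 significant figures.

126.8

First-failure rate Σλ = 1/575 + 1/650 + 1/217 = 0.00788589.
By memorylessness the expected residual is 1/Σλ = 126.809 days, regardless of the 224 already elapsed.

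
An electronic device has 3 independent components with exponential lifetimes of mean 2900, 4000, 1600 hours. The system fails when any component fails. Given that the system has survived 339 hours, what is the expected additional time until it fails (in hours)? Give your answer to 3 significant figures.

First-failure rate Σλ = 1/2900 + 1/4000 + 1/1600 = 0.00121983.
By memorylessness the expected residual is 1/Σλ = 819.788 hours, regardless of the 339 already elapsed.

820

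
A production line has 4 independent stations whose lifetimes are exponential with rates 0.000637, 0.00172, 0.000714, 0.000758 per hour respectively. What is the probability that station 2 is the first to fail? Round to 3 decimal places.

The time to first failure is exponential with rate Σλ = 0.000637 + 0.00172 + 0.000714 + 0.000758 = 0.003829.
P(station 2 first) = λ_2/Σλ = 0.00172/0.003829 ≈ 0.449.

0.449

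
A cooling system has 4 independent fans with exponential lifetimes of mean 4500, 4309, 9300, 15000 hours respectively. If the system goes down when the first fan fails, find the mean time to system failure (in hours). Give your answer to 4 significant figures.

The first failure time is exponential with rate Σλ_i = 1/4500 + 1/4309 + 1/9300 + 1/15000 = 0.000628488 per hour.
E[min] = 1/Σλ = 1/0.000628488 = 1591.12 hours.

1591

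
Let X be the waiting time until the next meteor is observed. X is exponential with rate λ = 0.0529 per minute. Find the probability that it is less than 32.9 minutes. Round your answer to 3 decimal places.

P(X ≤ 32.9) = 1 − e^(−λ·32.9) = 1 − e^(−1.7404) ≈ 0.825.

0.825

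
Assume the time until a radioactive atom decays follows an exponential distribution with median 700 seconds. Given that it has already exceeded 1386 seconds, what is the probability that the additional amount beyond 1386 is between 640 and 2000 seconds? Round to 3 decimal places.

0.393

For an exponential, median = ln(2)/λ, so λ = ln 2 / 700 = 0.00099021 per second.
Memoryless: the residual past 1386 is again Exp(λ).
P(640 < residual < 2000) = e^(−λ·640) − e^(−λ·2000) = 0.53061 − 0.13801 ≈ 0.393.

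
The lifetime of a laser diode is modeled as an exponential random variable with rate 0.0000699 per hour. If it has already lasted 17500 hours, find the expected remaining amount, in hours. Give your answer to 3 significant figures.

By memorylessness, the remaining amount past any threshold is again Exp(λ) with mean 1/λ = 14306.2 hours.

14300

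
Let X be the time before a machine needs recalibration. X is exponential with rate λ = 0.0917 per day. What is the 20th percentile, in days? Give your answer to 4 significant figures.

Set 1 − e^(−λt) = 0.2, so t = −ln(0.8)/λ = 0.22314/0.0917 ≈ 2.43341 days.

2.433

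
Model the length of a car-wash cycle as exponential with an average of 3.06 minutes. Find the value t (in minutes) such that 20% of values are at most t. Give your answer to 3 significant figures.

The rate is λ = 1/3.06 = 0.326797 per minute.
Set 1 − e^(−λt) = 0.2, so t = −ln(0.8)/λ = 0.22314/0.326797 ≈ 0.682819 minutes.

0.683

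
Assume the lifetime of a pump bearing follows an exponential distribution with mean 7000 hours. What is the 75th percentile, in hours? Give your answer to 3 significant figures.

The rate is λ = 1/7000 = 0.000142857 per hour.
Set 1 − e^(−λt) = 0.75, so t = −ln(0.25)/λ = 1.3863/0.000142857 ≈ 9704.06 hours.

9700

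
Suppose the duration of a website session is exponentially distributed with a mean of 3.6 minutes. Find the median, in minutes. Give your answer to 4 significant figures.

The rate is λ = 1/3.6 = 0.277778 per minute.
Set 1 − e^(−λt) = 0.5, so t = −ln(0.5)/λ = 0.69315/0.277778 ≈ 2.49533 minutes.

2.495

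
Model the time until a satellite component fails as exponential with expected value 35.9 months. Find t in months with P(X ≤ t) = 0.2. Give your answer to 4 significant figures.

8.011

The rate is λ = 1/35.9 = 0.0278552 per month.
Set 1 − e^(−λt) = 0.2, so t = −ln(0.8)/λ = 0.22314/0.0278552 ≈ 8.01085 months.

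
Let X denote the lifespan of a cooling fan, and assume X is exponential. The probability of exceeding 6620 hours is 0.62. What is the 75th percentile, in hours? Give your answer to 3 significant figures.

e^(−λ·6620) = 0.62 ⇒ λ = −ln(0.62)/6620 = 0.0000722108.
75th percentile: 1 − e^(−λt) = 0.75, t = −ln(0.25)/λ = 19197.9 hours.

19200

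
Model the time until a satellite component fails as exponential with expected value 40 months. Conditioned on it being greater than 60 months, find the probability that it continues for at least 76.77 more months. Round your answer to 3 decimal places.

The rate is λ = 1/40 = 0.025 per month.
P(X > s+t | X > s) = e^(−λ(s+t))/e^(−λs) = e^(−λt), independent of s = 60.
P(X > 76.77) = e^(−1.9192) ≈ 0.147.

0.147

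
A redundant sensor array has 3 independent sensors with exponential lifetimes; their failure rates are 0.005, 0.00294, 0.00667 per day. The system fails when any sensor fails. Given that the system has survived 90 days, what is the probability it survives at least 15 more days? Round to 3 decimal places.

0.803

Time to first failure ~ Exp(Σλ) with Σλ = 0.01461.
By memorylessness, P(T > 90+15 | T > 90) = P(T > 15) = e^(−0.01461·15) ≈ 0.803.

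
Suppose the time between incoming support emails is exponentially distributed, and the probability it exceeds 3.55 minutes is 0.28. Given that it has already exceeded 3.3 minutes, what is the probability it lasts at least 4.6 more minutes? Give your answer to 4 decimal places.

From e^(−λ·3.55) = 0.28, λ = −ln(0.28)/3.55 = 0.358582.
Memoryless: P(X > 3.3+4.6 | X > 3.3) = P(X > 4.6) = e^(−0.358582·4.6) ≈ 0.1922.

0.1922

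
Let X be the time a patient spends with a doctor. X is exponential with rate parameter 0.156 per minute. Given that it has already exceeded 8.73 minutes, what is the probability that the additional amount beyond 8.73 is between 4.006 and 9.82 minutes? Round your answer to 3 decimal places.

Memoryless: the residual past 8.73 is again Exp(λ).
P(4.006 < residual < 9.82) = e^(−λ·4.006) − e^(−λ·9.82) = 0.53530 − 0.21612 ≈ 0.319.

0.319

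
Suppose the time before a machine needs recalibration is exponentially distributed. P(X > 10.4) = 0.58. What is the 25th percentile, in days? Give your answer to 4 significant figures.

e^(−λ·10.4) = 0.58 ⇒ λ = −ln(0.58)/10.4 = 0.0523776.
25th percentile: 1 − e^(−λt) = 0.25, t = −ln(0.75)/λ = 5.49246 days.

5.492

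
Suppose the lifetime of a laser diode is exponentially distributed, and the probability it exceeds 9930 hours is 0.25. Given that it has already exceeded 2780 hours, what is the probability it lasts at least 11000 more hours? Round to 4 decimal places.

From e^(−λ·9930) = 0.25, λ = −ln(0.25)/9930 = 0.000139607.
Memoryless: P(X > 2780+11000 | X > 2780) = P(X > 11000) = e^(−0.000139607·11000) ≈ 0.2153.

0.2153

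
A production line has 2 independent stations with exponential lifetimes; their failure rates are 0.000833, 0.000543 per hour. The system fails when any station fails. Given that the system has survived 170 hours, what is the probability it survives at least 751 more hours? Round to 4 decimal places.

Time to first failure ~ Exp(Σλ) with Σλ = 0.001376.
By memorylessness, P(T > 170+751 | T > 170) = P(T > 751) = e^(−0.001376·751) ≈ 0.3558.

0.3558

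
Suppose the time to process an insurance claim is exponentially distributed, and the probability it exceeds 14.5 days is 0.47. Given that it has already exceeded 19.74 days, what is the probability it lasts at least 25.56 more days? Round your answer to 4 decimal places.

0.2642

From e^(−λ·14.5) = 0.47, λ = −ln(0.47)/14.5 = 0.0520705.
Memoryless: P(X > 19.74+25.56 | X > 19.74) = P(X > 25.56) = e^(−0.0520705·25.56) ≈ 0.2642.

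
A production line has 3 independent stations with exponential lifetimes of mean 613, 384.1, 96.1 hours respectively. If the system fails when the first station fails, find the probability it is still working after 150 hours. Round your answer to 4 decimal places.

The first failure time is exponential with rate Σλ_i = 1/613 + 1/384.1 + 1/96.1 = 0.0146406 per hour.
P(min > 150) = e^(−0.0146406·150) = e^(−2.1961) ≈ 0.1112.

0.1112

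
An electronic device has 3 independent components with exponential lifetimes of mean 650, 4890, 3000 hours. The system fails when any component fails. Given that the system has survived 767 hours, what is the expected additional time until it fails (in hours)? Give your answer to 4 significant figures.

First-failure rate Σλ = 1/650 + 1/4890 + 1/3000 = 0.00207629.
By memorylessness the expected residual is 1/Σλ = 481.627 hours, regardless of the 767 already elapsed.

481.6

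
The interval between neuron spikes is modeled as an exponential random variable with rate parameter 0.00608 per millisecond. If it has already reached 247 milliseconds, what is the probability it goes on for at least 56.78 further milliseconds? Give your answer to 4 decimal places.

P(X > s+t | X > s) = e^(−λ(s+t))/e^(−λs) = e^(−λt), independent of s = 247.
P(X > 56.78) = e^(−0.34522) ≈ 0.7081.

0.7081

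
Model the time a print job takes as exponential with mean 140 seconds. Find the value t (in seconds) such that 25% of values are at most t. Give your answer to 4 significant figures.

The rate is λ = 1/140 = 0.00714286 per second.
Set 1 − e^(−λt) = 0.25, so t = −ln(0.75)/λ = 0.28768/0.00714286 ≈ 40.2755 seconds.

40.28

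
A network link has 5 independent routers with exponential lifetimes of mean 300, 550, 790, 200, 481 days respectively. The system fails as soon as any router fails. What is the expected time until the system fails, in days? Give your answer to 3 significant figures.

74.1

The first failure time is exponential with rate Σλ_i = 1/300 + 1/550 + 1/790 + 1/200 + 1/481 = 0.0134963 per day.
E[min] = 1/Σλ = 1/0.0134963 = 74.0942 days.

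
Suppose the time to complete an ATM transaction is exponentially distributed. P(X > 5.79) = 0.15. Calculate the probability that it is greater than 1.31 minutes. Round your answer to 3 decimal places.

0.651

e^(−λ·5.79) = 0.15 ⇒ λ = −ln(0.15)/5.79 = 0.327655.
P(X > 1.31) = e^(−0.327655·1.31) = e^(−0.42923) ≈ 0.651.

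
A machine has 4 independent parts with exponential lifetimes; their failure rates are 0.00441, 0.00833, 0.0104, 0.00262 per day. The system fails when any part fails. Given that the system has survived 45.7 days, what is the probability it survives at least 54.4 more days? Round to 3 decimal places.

0.246

Time to first failure ~ Exp(Σλ) with Σλ = 0.02576.
By memorylessness, P(T > 45.7+54.4 | T > 45.7) = P(T > 54.4) = e^(−0.02576·54.4) ≈ 0.246.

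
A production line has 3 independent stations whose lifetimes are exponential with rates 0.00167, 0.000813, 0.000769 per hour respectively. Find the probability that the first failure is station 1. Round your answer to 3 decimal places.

The time to first failure is exponential with rate Σλ = 0.00167 + 0.000813 + 0.000769 = 0.003252.
P(station 1 first) = λ_1/Σλ = 0.00167/0.003252 ≈ 0.514.

0.514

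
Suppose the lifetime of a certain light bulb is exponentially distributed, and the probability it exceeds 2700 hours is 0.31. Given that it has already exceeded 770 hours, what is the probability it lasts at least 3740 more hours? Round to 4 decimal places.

From e^(−λ·2700) = 0.31, λ = −ln(0.31)/2700 = 0.000433771.
Memoryless: P(X > 770+3740 | X > 770) = P(X > 3740) = e^(−0.000433771·3740) ≈ 0.1974.

0.1974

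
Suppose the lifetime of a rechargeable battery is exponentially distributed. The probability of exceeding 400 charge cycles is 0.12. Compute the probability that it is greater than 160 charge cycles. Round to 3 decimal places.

0.428

e^(−λ·400) = 0.12 ⇒ λ = −ln(0.12)/400 = 0.00530066.
P(X > 160) = e^(−0.00530066·160) = e^(−0.84811) ≈ 0.428.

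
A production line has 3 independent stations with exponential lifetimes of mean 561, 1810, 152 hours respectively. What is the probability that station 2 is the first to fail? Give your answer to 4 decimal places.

Rates: λ_i = 1/mean_i → 0.00178253, 0.000552486, 0.00657895; Σλ = 0.00891396.
P(station 2 first) = λ_2/Σλ = 0.000552486/0.00891396 ≈ 0.0620.

0.0620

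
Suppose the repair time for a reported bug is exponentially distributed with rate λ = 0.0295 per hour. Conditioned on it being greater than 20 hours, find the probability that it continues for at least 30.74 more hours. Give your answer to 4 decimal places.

The exponential is memoryless, so the remaining time is again Exp(λ): the condition X > 20 is irrelevant.
P(X > 30.74) = e^(−0.90683) ≈ 0.4038.

0.4038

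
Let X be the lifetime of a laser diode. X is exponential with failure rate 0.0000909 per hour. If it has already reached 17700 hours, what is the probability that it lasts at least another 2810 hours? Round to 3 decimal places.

The exponential is memoryless, so the remaining time is again Exp(λ): the condition X > 17700 is irrelevant.
P(X > 2810) = e^(−0.25543) ≈ 0.775.

0.775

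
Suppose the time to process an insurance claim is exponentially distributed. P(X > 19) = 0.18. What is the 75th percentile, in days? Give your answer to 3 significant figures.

15.4

e^(−λ·19) = 0.18 ⇒ λ = −ln(0.18)/19 = 0.0902525.
75th percentile: 1 − e^(−λt) = 0.75, t = −ln(0.25)/λ = 15.3602 days.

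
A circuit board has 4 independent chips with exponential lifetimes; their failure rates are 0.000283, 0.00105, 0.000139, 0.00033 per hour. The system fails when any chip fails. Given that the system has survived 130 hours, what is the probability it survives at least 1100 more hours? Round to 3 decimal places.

0.138

Time to first failure ~ Exp(Σλ) with Σλ = 0.001802.
By memorylessness, P(T > 130+1100 | T > 130) = P(T > 1100) = e^(−0.001802·1100) ≈ 0.138.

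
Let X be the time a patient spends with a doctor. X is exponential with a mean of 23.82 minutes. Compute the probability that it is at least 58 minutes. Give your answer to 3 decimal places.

0.088

The rate is λ = 1/23.82 = 0.0419815 per minute.
P(X > 58) = e^(−λ·58) = e^(−2.4349) ≈ 0.088.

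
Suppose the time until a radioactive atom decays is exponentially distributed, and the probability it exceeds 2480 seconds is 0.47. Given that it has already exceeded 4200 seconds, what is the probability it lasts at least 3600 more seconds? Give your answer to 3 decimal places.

0.334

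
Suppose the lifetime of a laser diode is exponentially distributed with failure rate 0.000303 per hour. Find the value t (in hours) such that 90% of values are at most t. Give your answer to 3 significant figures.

Set 1 − e^(−λt) = 0.9, so t = −ln(0.1)/λ = 2.3026/0.000303 ≈ 7599.29 hours.

7600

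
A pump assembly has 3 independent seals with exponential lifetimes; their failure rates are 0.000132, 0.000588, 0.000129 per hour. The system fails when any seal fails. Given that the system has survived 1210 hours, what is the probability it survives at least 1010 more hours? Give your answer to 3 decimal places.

0.424

Time to first failure ~ Exp(Σλ) with Σλ = 0.000849.
By memorylessness, P(T > 1210+1010 | T > 1210) = P(T > 1010) = e^(−0.000849·1010) ≈ 0.424.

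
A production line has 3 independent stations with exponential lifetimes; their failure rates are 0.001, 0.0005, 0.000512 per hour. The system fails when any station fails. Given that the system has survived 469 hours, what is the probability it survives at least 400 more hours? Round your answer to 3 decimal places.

0.447

Time to first failure ~ Exp(Σλ) with Σλ = 0.002012.
By memorylessness, P(T > 469+400 | T > 469) = P(T > 400) = e^(−0.002012·400) ≈ 0.447.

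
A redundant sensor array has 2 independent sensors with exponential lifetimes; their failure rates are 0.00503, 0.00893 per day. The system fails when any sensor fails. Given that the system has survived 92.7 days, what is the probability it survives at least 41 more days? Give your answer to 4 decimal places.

0.5642

Time to first failure ~ Exp(Σλ) with Σλ = 0.01396.
By memorylessness, P(T > 92.7+41 | T > 92.7) = P(T > 41) = e^(−0.01396·41) ≈ 0.5642.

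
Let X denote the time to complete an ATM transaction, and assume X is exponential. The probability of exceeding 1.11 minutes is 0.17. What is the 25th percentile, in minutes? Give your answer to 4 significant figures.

0.1802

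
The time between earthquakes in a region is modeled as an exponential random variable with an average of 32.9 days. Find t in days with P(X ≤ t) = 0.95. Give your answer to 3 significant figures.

The rate is λ = 1/32.9 = 0.0303951 per day.
Set 1 − e^(−λt) = 0.95, so t = −ln(0.05)/λ = 2.9957/0.0303951 ≈ 98.5596 days.

98.6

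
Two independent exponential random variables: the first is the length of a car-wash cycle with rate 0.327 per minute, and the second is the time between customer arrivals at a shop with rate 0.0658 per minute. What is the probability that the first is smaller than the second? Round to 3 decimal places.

0.832

λ_1 = 0.327, λ_2 = 0.0658.
For independent exponentials, P(the first < the second) = λ_1/(λ_1+λ_2) = 0.327/0.3928 ≈ 0.832.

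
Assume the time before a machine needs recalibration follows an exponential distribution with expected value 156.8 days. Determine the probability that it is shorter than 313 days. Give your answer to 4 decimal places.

0.8641

The rate is λ = 1/156.8 = 0.00637755 per day.
P(X ≤ 313) = 1 − e^(−λ·313) = 1 − e^(−1.9962) ≈ 0.8641.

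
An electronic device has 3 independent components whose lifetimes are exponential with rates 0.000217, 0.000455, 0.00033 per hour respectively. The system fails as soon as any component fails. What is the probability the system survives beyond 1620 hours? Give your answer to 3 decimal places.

0.197

The time to first failure is exponential with rate Σλ = 0.000217 + 0.000455 + 0.00033 = 0.001002.
P(min > 1620) = e^(−0.001002·1620) = e^(−1.6232) ≈ 0.197.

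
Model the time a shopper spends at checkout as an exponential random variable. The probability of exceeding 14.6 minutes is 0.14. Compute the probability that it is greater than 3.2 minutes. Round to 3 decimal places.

0.650

e^(−λ·14.6) = 0.14 ⇒ λ = −ln(0.14)/14.6 = 0.134665.
P(X > 3.2) = e^(−0.134665·3.2) = e^(−0.43093) ≈ 0.650.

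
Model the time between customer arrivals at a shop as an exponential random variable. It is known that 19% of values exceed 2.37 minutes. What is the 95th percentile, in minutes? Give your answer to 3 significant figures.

4.28

e^(−λ·2.37) = 0.19 ⇒ λ = −ln(0.19)/2.37 = 0.70073.
95th percentile: 1 − e^(−λt) = 0.95, t = −ln(0.05)/λ = 4.27516 minutes.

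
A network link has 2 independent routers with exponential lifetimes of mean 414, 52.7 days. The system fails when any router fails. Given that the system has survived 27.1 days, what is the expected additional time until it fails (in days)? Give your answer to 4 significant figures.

First-failure rate Σλ = 1/414 + 1/52.7 = 0.0213908.
By memorylessness the expected residual is 1/Σλ = 46.7491 days, regardless of the 27.1 already elapsed.

46.75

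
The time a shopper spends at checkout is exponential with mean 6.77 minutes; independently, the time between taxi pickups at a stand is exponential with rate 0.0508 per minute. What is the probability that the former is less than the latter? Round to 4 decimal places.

λ_1 = 1/6.77 = 0.14771, λ_2 = 0.0508.
For independent exponentials, P(the former < the latter) = λ_1/(λ_1+λ_2) = 0.14771/0.19851 ≈ 0.7441.

0.7441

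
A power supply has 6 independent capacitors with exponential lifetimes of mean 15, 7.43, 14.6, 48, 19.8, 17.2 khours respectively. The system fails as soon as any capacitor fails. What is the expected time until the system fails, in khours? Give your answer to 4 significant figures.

2.505

The first failure time is exponential with rate Σλ_i = 1/15 + 1/7.43 + 1/14.6 + 1/48 + 1/19.8 + 1/17.2 = 0.399227 per khour.
E[min] = 1/Σλ = 1/0.399227 = 2.50484 khours.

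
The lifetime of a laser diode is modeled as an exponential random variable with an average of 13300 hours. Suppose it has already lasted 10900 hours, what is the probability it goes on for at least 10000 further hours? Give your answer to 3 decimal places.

0.471

The rate is λ = 1/13300 = 0.000075188 per hour.
P(X > s+t | X > s) = e^(−λ(s+t))/e^(−λs) = e^(−λt), independent of s = 10900.
P(X > 10000) = e^(−0.75188) ≈ 0.471.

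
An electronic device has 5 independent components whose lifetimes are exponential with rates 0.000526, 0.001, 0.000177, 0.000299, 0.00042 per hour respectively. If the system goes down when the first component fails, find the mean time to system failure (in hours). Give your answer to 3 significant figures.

413

The time to first failure is exponential with rate Σλ = 0.000526 + 0.001 + 0.000177 + 0.000299 + 0.00042 = 0.002422.
E[min] = 1/Σλ = 1/0.002422 = 412.882 hours.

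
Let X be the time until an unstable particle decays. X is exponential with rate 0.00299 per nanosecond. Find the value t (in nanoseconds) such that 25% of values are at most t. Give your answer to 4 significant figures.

96.21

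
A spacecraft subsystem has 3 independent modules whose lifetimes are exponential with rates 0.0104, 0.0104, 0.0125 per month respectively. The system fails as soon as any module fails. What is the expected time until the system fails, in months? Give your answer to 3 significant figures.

The time to first failure is exponential with rate Σλ = 0.0104 + 0.0104 + 0.0125 = 0.0333.
E[min] = 1/Σλ = 1/0.0333 = 30.03 months.

30.0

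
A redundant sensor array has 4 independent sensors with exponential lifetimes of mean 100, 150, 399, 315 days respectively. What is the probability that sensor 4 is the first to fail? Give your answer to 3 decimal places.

0.142

Rates: λ_i = 1/mean_i → 0.01, 0.00666667, 0.00250627, 0.0031746; Σλ = 0.0223475.
P(sensor 4 first) = λ_4/Σλ = 0.0031746/0.0223475 ≈ 0.142.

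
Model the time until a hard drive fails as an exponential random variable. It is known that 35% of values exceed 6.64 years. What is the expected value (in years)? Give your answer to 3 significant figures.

6.32

e^(−λ·6.64) = 0.35 ⇒ λ = −ln(0.35)/6.64 = 0.158106.
Mean = 1/λ = 6.32488 years.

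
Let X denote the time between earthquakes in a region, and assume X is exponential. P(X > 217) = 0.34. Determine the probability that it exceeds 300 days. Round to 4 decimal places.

e^(−λ·217) = 0.34 ⇒ λ = −ln(0.34)/217 = 0.00497147.
P(X > 300) = e^(−0.00497147·300) = e^(−1.4914) ≈ 0.2250.

0.2250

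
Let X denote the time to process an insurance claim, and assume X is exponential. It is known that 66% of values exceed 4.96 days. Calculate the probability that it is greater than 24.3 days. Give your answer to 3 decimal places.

e^(−λ·4.96) = 0.66 ⇒ λ = −ln(0.66)/4.96 = 0.0837733.
P(X > 24.3) = e^(−0.0837733·24.3) = e^(−2.0357) ≈ 0.131.

0.131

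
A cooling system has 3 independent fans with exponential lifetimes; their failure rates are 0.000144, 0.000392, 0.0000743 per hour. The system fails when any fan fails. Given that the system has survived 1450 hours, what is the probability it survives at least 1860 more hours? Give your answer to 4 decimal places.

0.3214

Time to first failure ~ Exp(Σλ) with Σλ = 0.0006103.
By memorylessness, P(T > 1450+1860 | T > 1450) = P(T > 1860) = e^(−0.0006103·1860) ≈ 0.3214.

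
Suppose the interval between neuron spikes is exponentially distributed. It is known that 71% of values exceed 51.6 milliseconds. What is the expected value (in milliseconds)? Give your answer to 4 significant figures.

150.7

e^(−λ·51.6) = 0.71 ⇒ λ = −ln(0.71)/51.6 = 0.00663741.
Mean = 1/λ = 150.661 milliseconds.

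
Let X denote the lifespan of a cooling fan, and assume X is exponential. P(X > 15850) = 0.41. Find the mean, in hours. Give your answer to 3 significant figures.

17800

e^(−λ·15850) = 0.41 ⇒ λ = −ln(0.41)/15850 = 0.0000562522.
Mean = 1/λ = 17777.1 hours.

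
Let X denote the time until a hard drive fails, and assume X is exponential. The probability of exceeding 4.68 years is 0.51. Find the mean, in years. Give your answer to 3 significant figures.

6.95

e^(−λ·4.68) = 0.51 ⇒ λ = −ln(0.51)/4.68 = 0.143877.
Mean = 1/λ = 6.95038 years.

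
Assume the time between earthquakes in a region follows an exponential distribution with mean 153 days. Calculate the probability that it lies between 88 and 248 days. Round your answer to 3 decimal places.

The rate is λ = 1/153 = 0.00653595 per day.
P(88 < X < 248) = e^(−λ·88) − e^(−λ·248) = 0.56261 − 0.19772 ≈ 0.365.

0.365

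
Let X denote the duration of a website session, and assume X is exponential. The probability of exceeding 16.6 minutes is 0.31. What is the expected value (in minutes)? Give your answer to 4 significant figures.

14.17

e^(−λ·16.6) = 0.31 ⇒ λ = −ln(0.31)/16.6 = 0.0705532.
Mean = 1/λ = 14.1737 minutes.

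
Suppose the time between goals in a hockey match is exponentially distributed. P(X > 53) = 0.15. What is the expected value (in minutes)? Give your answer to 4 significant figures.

e^(−λ·53) = 0.15 ⇒ λ = −ln(0.15)/53 = 0.0357947.
Mean = 1/λ = 27.9371 minutes.

27.94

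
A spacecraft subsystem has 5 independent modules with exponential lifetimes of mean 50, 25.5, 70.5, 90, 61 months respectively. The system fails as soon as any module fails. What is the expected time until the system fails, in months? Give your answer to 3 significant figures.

The first failure time is exponential with rate Σλ_i = 1/50 + 1/25.5 + 1/70.5 + 1/90 + 1/61 = 0.100905 per month.
E[min] = 1/Σλ = 1/0.100905 = 9.91035 months.

9.91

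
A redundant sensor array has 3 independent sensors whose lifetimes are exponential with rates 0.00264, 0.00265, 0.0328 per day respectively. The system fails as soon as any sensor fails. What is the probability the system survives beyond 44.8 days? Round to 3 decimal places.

The time to first failure is exponential with rate Σλ = 0.00264 + 0.00265 + 0.0328 = 0.03809.
P(min > 44.8) = e^(−0.03809·44.8) = e^(−1.7064) ≈ 0.182.

0.182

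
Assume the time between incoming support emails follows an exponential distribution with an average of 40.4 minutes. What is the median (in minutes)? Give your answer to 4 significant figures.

28.00

The rate is λ = 1/40.4 = 0.0247525 per minute.
Set 1 − e^(−λt) = 0.5, so t = −ln(0.5)/λ = 0.69315/0.0247525 ≈ 28.0031 minutes.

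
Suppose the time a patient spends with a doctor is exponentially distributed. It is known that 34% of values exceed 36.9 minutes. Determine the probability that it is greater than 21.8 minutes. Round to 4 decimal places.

0.5287

e^(−λ·36.9) = 0.34 ⇒ λ = −ln(0.34)/36.9 = 0.029236.
P(X > 21.8) = e^(−0.029236·21.8) = e^(−0.63735) ≈ 0.5287.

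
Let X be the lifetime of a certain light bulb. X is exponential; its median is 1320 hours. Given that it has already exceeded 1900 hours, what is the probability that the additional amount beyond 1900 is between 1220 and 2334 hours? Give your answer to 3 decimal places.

For an exponential, median = ln(2)/λ, so λ = ln 2 / 1320 = 0.000525112 per hour.
Memoryless: the residual past 1900 is again Exp(λ).
P(1220 < residual < 2334) = e^(−λ·1220) − e^(−λ·2334) = 0.52696 − 0.29358 ≈ 0.233.

0.233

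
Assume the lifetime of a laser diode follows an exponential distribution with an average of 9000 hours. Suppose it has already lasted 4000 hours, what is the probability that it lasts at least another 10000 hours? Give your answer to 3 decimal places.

0.329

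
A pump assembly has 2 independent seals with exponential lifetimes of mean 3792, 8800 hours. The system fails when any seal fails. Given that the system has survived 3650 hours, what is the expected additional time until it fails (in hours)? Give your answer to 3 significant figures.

First-failure rate Σλ = 1/3792 + 1/8800 = 0.000377349.
By memorylessness the expected residual is 1/Σλ = 2650.06 hours, regardless of the 3650 already elapsed.

2650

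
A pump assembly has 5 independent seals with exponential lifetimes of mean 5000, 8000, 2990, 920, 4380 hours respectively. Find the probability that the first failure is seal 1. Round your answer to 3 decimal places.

Rates: λ_i = 1/mean_i → 0.0002, 0.000125, 0.000334448, 0.00108696, 0.000228311; Σλ = 0.00197472.
P(seal 1 first) = λ_1/Σλ = 0.0002/0.00197472 ≈ 0.101.

0.101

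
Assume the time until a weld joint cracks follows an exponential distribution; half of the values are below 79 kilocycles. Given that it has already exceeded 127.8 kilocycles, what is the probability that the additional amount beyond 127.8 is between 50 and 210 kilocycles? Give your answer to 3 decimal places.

For an exponential, median = ln(2)/λ, so λ = ln 2 / 79 = 0.00877401 per kilocycle.
Memoryless: the residual past 127.8 is again Exp(λ).
P(50 < residual < 210) = e^(−λ·50) − e^(−λ·210) = 0.64487 − 0.15841 ≈ 0.486.

0.486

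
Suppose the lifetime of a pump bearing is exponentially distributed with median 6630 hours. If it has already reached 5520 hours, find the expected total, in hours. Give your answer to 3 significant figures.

For an exponential, median = ln(2)/λ, so λ = ln 2 / 6630 = 0.000104547 per hour.
By memorylessness, E[X | X > 5520] = 5520 + 1/λ = 5520 + 9565.07 = 15085.1 hours.

15100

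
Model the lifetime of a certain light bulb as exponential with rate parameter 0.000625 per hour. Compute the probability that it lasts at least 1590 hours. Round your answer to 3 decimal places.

P(X > 1590) = e^(−λ·1590) = e^(−0.99375) ≈ 0.370.

0.370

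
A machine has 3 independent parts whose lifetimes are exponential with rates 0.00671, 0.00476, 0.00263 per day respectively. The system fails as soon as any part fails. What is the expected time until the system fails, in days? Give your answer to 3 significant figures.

The time to first failure is exponential with rate Σλ = 0.00671 + 0.00476 + 0.00263 = 0.0141.
E[min] = 1/Σλ = 1/0.0141 = 70.922 days.

70.9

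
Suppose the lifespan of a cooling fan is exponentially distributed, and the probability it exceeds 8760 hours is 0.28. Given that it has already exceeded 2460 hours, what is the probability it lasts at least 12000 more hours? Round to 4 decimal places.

0.1749

From e^(−λ·8760) = 0.28, λ = −ln(0.28)/8760 = 0.000145316.
Memoryless: P(X > 2460+12000 | X > 2460) = P(X > 12000) = e^(−0.000145316·12000) ≈ 0.1749.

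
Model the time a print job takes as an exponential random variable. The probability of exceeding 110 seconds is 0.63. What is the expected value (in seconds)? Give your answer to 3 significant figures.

238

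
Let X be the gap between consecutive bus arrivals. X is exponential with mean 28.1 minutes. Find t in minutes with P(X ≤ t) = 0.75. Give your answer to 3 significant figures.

39.0

The rate is λ = 1/28.1 = 0.0355872 per minute.
Set 1 − e^(−λt) = 0.75, so t = −ln(0.25)/λ = 1.3863/0.0355872 ≈ 38.9549 minutes.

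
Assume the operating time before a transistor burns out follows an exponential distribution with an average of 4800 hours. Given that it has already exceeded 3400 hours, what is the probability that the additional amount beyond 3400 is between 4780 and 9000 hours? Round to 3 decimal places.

The rate is λ = 1/4800 = 0.000208333 per hour.
Memoryless: the residual past 3400 is again Exp(λ).
P(4780 < residual < 9000) = e^(−λ·4780) − e^(−λ·9000) = 0.36942 − 0.15335 ≈ 0.216.

0.216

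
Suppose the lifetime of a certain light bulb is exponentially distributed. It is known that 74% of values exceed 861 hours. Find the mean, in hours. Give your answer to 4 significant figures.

2859

e^(−λ·861) = 0.74 ⇒ λ = −ln(0.74)/861 = 0.000349716.
Mean = 1/λ = 2859.47 hours.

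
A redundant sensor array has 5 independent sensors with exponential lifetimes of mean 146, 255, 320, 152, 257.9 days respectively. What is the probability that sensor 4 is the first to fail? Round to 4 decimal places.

Rates: λ_i = 1/mean_i → 0.00684932, 0.00392157, 0.003125, 0.00657895, 0.00387747; Σλ = 0.0243523.
P(sensor 4 first) = λ_4/Σλ = 0.00657895/0.0243523 ≈ 0.2702.

0.2702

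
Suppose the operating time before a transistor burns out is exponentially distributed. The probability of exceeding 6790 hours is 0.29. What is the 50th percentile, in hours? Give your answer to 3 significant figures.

e^(−λ·6790) = 0.29 ⇒ λ = −ln(0.29)/6790 = 0.000182308.
50th percentile: 1 − e^(−λt) = 0.5, t = −ln(0.5)/λ = 3802.06 hours.

3800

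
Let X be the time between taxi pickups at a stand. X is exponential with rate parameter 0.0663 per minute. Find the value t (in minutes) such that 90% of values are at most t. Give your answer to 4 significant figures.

34.73

Set 1 − e^(−λt) = 0.9, so t = −ln(0.1)/λ = 2.3026/0.0663 ≈ 34.7298 minutes.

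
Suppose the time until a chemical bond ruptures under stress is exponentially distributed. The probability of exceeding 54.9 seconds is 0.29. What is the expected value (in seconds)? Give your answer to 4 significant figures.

e^(−λ·54.9) = 0.29 ⇒ λ = −ln(0.29)/54.9 = 0.0225478.
Mean = 1/λ = 44.3502 seconds.

44.35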